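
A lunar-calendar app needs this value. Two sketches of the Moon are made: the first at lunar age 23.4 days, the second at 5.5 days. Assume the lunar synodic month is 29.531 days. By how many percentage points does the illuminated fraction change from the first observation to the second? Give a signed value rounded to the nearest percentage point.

First observation: θ = 360°·23.4/29.531 = 285.3°, so f = 0.368.
Second observation: θ = 67.0°, f = 0.305.
Δf = 0.305 − 0.368 = -0.063, i.e. -6 pp.

-6 percentage points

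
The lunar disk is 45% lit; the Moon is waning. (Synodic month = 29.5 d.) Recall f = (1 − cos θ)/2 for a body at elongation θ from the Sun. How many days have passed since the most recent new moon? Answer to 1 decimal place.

22.6 days

Invert f = (1 − cos θ)/2 to get cos θ = 1 − 2(0.45) = 0.100, hence θ₀ = arccos 0.100 = 84.3°.
Waning ⇒ past full, so θ = 360° − 84.3° = 275.7°.
That fraction of the synodic month is 275.7/360 × 29.5 d ≈ 22.60 d.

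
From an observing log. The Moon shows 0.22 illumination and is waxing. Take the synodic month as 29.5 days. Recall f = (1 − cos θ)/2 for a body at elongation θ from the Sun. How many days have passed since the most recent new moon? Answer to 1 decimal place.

cos θ = 1 − 2f = 0.560, giving a principal value of 55.9°.
The Moon is waxing (0°–180°), so θ = 55.9° directly.
That fraction of the synodic month is 55.9/360 × 29.5 d ≈ 4.58 d.

4.6 days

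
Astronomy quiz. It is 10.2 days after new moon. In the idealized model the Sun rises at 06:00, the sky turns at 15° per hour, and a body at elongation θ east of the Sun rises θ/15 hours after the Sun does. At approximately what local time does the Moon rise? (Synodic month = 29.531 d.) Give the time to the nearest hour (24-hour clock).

The Moon has covered 10.2/29.531 of its cycle, so θ ≈ 360° × 10.2/29.531 = 124.3°.
The Moon trails the Sun by θ/15 = 124.3/15 ≈ 8.29 hours.
06:00 + 8.29 h ≈ 14:17 → 14:00 to the nearest hour.

14:00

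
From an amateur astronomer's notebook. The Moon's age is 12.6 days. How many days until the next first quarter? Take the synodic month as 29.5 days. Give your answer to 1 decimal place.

First quarter is 0.25 of the way through the cycle: age 0.25 × 29.5 = 7.375 d.
Already past this cycle's first quarter; the next is at 7.375 + 29.5 = 36.875 d, so 36.875 − 12.6 = 24.275 days.

24.3 days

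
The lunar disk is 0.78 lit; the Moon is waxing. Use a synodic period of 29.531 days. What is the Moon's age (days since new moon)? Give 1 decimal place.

10.2 days

Invert f = (1 − cos θ)/2 to get cos θ = 1 − 2(0.78) = -0.560, hence θ₀ = arccos -0.560 = 124.1°.
Waxing ⇒ before full, so θ = 124.1°.
That fraction of the synodic month is 124.1/360 × 29.531 d ≈ 10.18 d.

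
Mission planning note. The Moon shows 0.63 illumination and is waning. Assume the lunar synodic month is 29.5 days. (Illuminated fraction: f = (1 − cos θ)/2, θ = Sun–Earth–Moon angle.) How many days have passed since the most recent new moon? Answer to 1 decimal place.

20.9 days

cos θ = 1 − 2f = -0.260, giving a principal value of 105.1°.
A waning Moon lies in 180°–360°, so θ = 360° − 105.1° = 254.9°.
Age = 29.5 × 254.9°/360° ≈ 20.89 days.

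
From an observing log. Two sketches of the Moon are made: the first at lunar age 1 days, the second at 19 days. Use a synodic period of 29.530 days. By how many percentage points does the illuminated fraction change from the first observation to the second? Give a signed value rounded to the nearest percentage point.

+80 pp

θ₁ = 360° × 1/29.530 = 12.2°, f₁ = (1 − cos θ₁)/2 = 0.011.
θ₂ = 360° × 19/29.530 = 231.6°, f₂ = (1 − cos θ₂)/2 = 0.810.
Change = f₂ − f₁ = +0.799 → +80 percentage points.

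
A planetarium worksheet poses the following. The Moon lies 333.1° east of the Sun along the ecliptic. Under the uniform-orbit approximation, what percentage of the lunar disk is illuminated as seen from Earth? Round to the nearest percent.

5%

f = (1 − cos 333.1°)/2 = (1 − 0.892)/2 ≈ 0.054, i.e. 5%.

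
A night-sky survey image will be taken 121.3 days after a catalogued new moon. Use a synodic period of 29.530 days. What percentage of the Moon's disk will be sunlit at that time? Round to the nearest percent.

11%

121.3 d spans 4 complete synodic months (4 × 29.530 = 118.12 d) plus 3.18 d.
Phase angle: θ = 360°·(3.18 d)/(29.530 d) = 38.8°.
Illuminated fraction = (1 − cos 38.8°)/2 = (1 − 0.780)/2 ≈ 0.110, so 11%.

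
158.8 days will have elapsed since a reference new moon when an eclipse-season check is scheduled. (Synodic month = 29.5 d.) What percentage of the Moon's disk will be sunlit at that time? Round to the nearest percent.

87%

158.8 d spans 5 complete synodic months (5 × 29.5 = 147.50 d) plus 11.30 d.
Elongation θ = 360° × 11.30/29.5 ≈ 137.9°.
Illuminated fraction = (1 − cos 137.9°)/2 = (1 − (-0.742))/2 ≈ 0.871, so 87%.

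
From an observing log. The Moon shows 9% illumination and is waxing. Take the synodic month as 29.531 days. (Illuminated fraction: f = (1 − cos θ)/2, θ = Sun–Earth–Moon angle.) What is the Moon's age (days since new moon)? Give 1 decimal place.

2.9 days

From f = (1 − cos θ)/2: cos θ = 1 − 2×0.09 = 0.820; arccos → 34.9°.
Before full moon the principal value applies: θ = 34.9°.
That fraction of the synodic month is 34.9/360 × 29.531 d ≈ 2.86 d.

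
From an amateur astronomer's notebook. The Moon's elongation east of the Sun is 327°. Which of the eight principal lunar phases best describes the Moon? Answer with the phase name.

waning crescent

327° lies in the waning crescent sector of the 8-phase cycle.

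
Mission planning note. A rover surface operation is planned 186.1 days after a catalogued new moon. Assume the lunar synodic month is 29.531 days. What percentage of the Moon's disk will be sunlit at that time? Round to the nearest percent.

186.1 d spans 6 complete synodic months (6 × 29.531 = 177.19 d) plus 8.91 d.
Elongation θ = 360° × 8.91/29.531 ≈ 108.7°.
With cos θ = (-0.320), the lit fraction is (1 − (-0.320))/2 ≈ 0.660, so 66%.

66%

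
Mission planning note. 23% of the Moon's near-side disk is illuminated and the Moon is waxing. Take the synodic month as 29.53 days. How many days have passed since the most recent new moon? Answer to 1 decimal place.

cos θ = 1 − 2f = 0.540, giving a principal value of 57.3°.
Waxing ⇒ before full, so θ = 57.3°.
At 360°/29.53 d per day, 57.3° corresponds to 4.70 days.

4.7 days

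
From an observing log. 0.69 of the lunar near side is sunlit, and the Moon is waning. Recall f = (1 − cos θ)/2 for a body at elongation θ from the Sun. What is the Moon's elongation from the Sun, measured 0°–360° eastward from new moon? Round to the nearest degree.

248°

Invert f = (1 − cos θ)/2 to get cos θ = 1 − 2(0.69) = -0.380, hence θ₀ = arccos -0.380 = 112.3°.
Waning ⇒ past full, so θ = 360° − 112.3° = 247.7°.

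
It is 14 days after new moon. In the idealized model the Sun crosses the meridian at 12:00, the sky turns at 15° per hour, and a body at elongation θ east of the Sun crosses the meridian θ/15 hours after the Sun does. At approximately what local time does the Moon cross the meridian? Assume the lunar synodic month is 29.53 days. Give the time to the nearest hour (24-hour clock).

23:00

Phase angle: θ = 360°·(14 d)/(29.53 d) = 170.7°.
At 15° of sky rotation per hour, 170.7° corresponds to a 11.38 h lag.
12:00 + 11.38 h ≈ 23:23 → 23:00 to the nearest hour.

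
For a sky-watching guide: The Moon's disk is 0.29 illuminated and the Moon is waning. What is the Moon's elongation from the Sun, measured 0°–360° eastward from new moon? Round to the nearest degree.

From f = (1 − cos θ)/2: cos θ = 1 − 2×0.29 = 0.420; arccos → 65.2°.
A waning Moon lies in 180°–360°, so θ = 360° − 65.2° = 294.8°.

295°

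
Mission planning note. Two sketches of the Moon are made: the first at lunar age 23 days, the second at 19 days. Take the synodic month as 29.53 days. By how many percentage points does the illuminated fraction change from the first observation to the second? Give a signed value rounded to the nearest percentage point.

+40 pp

θ₁ = 360° × 23/29.53 = 280.4°, f₁ = (1 − cos θ₁)/2 = 0.410.
θ₂ = 360° × 19/29.53 = 231.6°, f₂ = (1 − cos θ₂)/2 = 0.810.
Change = f₂ − f₁ = +0.401 → +40 percentage points.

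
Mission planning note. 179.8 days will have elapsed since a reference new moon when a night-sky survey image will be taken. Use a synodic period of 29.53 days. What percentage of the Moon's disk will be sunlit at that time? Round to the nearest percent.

179.8/29.53 = 6.089 lunations, so 6 complete cycles and 2.62 d into the next.
Elongation θ = 360° × 2.62/29.53 ≈ 31.9°.
cos 31.9° = 0.849, so f = (1 − 0.849)/2 = 0.076, so 8%.

8%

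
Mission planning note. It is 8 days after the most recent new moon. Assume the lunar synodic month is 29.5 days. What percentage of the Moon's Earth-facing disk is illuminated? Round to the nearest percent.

The Moon has covered 8/29.5 of its cycle, so θ ≈ 360° × 8/29.5 = 97.6°.
cos 97.6° = (-0.133), so f = (1 − (-0.133))/2 = 0.566, so 57%.

57%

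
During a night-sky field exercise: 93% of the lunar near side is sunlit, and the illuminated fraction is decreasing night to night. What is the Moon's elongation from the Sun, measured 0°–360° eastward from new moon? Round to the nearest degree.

211°

Invert f = (1 − cos θ)/2 to get cos θ = 1 − 2(0.93) = -0.860, hence θ₀ = arccos -0.860 = 149.3°.
A waning Moon lies in 180°–360°, so θ = 360° − 149.3° = 210.7°.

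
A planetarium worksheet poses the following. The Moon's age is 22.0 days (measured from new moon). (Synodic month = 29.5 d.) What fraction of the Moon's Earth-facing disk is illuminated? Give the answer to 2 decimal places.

Phase angle: θ = 360°·(22.0 d)/(29.5 d) = 268.5°.
Illuminated fraction = (1 − cos 268.5°)/2 = (1 − (-0.027))/2 ≈ 0.513.

0.51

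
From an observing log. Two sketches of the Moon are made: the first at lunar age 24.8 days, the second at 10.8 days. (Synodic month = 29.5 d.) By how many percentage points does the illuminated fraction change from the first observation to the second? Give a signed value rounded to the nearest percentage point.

+60 percentage points

First observation: θ = 360°·24.8/29.5 = 302.6°, so f = 0.230.
Second observation: θ = 131.8°, f = 0.833.
Δf = 0.833 − 0.230 = +0.603, i.e. +60 pp.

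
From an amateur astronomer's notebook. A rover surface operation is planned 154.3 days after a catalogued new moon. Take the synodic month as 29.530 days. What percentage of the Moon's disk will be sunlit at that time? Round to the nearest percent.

154.3 d spans 5 complete synodic months (5 × 29.530 = 147.65 d) plus 6.65 d.
The Moon has covered 6.65/29.530 of its cycle, so θ ≈ 360° × 6.65/29.530 = 81.1°.
With cos θ = 0.155, the lit fraction is (1 − 0.155)/2 ≈ 0.422, so 42%.

42%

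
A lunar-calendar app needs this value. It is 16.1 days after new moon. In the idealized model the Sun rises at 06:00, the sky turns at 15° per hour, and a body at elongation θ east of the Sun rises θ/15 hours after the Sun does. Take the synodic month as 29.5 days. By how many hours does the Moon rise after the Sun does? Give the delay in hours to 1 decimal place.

Elongation θ = 360° × 16.1/29.5 ≈ 196.5°.
Delay after the Sun = 196.5° / (15°/h) ≈ 13.10 h.
So the Moon rises 13.10 h after the Sun.

13.1 h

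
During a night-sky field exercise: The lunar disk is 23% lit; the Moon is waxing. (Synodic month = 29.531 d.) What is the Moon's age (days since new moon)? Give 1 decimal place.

4.7 days

cos θ = 1 − 2f = 0.540, giving a principal value of 57.3°.
Waxing ⇒ before full, so θ = 57.3°.
That fraction of the synodic month is 57.3/360 × 29.531 d ≈ 4.70 d.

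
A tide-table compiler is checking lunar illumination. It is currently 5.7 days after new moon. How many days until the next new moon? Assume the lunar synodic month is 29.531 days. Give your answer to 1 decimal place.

23.8 days

One full lunation from the last new moon is 29.531 d; remaining = 29.531 − 5.7 = 23.831 d.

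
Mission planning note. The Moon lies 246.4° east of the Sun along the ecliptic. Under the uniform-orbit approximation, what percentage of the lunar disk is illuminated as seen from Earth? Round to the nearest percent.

70%

f = (1 − cos 246.4°)/2 = (1 − (-0.400))/2 ≈ 0.700, i.e. 70%.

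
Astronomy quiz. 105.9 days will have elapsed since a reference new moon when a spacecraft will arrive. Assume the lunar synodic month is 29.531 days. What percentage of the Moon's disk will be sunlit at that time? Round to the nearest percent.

93%

Reduce mod P: 105.9 − 3×29.531 = 17.31 d into the current lunation.
Phase angle: θ = 360°·(17.31 d)/(29.531 d) = 211.0°.
With cos θ = (-0.857), the lit fraction is (1 − (-0.857))/2 ≈ 0.929, so 93%.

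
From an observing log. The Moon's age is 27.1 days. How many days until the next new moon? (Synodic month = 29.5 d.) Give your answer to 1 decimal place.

One full lunation from the last new moon is 29.5 d; remaining = 29.5 − 27.1 = 2.400 d.

2.4 days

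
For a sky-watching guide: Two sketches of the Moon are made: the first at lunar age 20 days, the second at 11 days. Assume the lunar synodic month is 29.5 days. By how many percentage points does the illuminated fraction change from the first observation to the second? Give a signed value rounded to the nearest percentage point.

+13 percentage points

First observation: θ = 360°·20/29.5 = 244.1°, so f = 0.719.
Second observation: θ = 134.2°, f = 0.849.
Δf = 0.849 − 0.719 = +0.130, i.e. +13 pp.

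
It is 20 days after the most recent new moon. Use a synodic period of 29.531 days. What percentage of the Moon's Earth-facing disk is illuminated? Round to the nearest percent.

The Moon has covered 20/29.531 of its cycle, so θ ≈ 360° × 20/29.531 = 243.8°.
cos 243.8° = (-0.441), so f = (1 − (-0.441))/2 = 0.721, so 72%.

72%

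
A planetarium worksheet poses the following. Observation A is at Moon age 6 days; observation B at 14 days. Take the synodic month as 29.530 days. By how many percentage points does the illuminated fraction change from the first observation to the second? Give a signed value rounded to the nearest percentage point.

+64 percentage points

θ₁ = 360° × 6/29.530 = 73.1°, f₁ = (1 − cos θ₁)/2 = 0.355.
θ₂ = 360° × 14/29.530 = 170.7°, f₂ = (1 − cos θ₂)/2 = 0.993.
Change = f₂ − f₁ = +0.638 → +64 percentage points.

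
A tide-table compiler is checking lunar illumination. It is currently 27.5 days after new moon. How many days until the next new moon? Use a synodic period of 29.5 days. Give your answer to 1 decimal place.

One full lunation from the last new moon is 29.5 d; remaining = 29.5 − 27.5 = 2.000 d.

2.0 days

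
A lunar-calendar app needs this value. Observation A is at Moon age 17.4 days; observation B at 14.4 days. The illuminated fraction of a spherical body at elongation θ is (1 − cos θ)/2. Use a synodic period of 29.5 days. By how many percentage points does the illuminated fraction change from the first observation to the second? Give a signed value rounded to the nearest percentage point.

First observation: θ = 360°·17.4/29.5 = 212.3°, so f = 0.922.
Second observation: θ = 175.7°, f = 0.999.
Δf = 0.999 − 0.922 = +0.076, i.e. +8 pp.

+8 percentage points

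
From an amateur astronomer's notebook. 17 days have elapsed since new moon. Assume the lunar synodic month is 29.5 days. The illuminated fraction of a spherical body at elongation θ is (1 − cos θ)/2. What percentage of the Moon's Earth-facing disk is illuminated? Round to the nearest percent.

The Moon has covered 17/29.5 of its cycle, so θ ≈ 360° × 17/29.5 = 207.5°.
Illuminated fraction = (1 − cos 207.5°)/2 = (1 − (-0.887))/2 ≈ 0.944, so 94%.

94%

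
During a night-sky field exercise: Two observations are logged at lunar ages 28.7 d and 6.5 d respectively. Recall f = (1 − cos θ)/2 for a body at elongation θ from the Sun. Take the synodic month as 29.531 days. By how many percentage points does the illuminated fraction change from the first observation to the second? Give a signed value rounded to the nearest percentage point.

+40 pp

θ₁ = 360° × 28.7/29.531 = 349.9°, f₁ = (1 − cos θ₁)/2 = 0.008.
θ₂ = 360° × 6.5/29.531 = 79.2°, f₂ = (1 − cos θ₂)/2 = 0.407.
Change = f₂ − f₁ = +0.399 → +40 percentage points.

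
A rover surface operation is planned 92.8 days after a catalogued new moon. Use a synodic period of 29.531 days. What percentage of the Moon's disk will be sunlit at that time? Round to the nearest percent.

92.8 d spans 3 complete synodic months (3 × 29.531 = 88.59 d) plus 4.21 d.
Phase angle: θ = 360°·(4.21 d)/(29.531 d) = 51.3°.
With cos θ = 0.625, the lit fraction is (1 − 0.625)/2 ≈ 0.187, so 19%.

19%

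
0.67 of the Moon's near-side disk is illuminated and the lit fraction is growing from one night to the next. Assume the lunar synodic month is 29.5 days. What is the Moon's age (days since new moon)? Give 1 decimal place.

9.0 days

cos θ = 1 − 2f = -0.340, giving a principal value of 109.9°.
Before full moon the principal value applies: θ = 109.9°.
At 360°/29.5 d per day, 109.9° corresponds to 9.00 days.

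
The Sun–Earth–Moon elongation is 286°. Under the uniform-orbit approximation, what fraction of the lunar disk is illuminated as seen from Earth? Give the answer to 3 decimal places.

cos 286° = 0.276, so f = (1 − 0.276)/2 = 0.362.

0.362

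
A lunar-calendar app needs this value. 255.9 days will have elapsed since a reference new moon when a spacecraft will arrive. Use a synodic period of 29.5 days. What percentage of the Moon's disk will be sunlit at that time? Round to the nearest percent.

73%

255.9 d spans 8 complete synodic months (8 × 29.5 = 236.00 d) plus 19.90 d.
The Moon has covered 19.90/29.5 of its cycle, so θ ≈ 360° × 19.90/29.5 = 242.8°.
Illuminated fraction = (1 − cos 242.8°)/2 = (1 − (-0.456))/2 ≈ 0.728, so 73%.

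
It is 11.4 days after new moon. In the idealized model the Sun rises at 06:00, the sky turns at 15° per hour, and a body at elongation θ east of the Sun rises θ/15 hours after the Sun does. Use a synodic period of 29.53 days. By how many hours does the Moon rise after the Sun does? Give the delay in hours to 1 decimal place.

The Moon has covered 11.4/29.53 of its cycle, so θ ≈ 360° × 11.4/29.53 = 139.0°.
Delay after the Sun = 139.0° / (15°/h) ≈ 9.27 h.
So the Moon rises 9.27 h after the Sun.

9.3 h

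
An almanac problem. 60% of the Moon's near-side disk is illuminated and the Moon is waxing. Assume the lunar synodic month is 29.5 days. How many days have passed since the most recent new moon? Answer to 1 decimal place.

8.3 days

Invert f = (1 − cos θ)/2 to get cos θ = 1 − 2(0.60) = -0.200, hence θ₀ = arccos -0.200 = 101.5°.
Waxing ⇒ before full, so θ = 101.5°.
At 360°/29.5 d per day, 101.5° corresponds to 8.32 days.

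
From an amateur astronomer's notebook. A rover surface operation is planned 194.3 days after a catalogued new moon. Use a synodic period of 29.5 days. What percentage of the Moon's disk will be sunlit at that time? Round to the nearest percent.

Reduce mod P: 194.3 − 6×29.5 = 17.30 d into the current lunation.
Phase angle: θ = 360°·(17.30 d)/(29.5 d) = 211.1°.
cos 211.1° = (-0.856), so f = (1 − (-0.856))/2 = 0.928, so 93%.

93%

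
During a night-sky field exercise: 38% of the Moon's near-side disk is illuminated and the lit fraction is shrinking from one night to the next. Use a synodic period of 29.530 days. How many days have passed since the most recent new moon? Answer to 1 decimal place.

23.3 days

Invert f = (1 − cos θ)/2 to get cos θ = 1 − 2(0.38) = 0.240, hence θ₀ = arccos 0.240 = 76.1°.
Since the Moon is past full (waning), take the reflex angle: θ = 360° − 76.1° = 283.9°.
Age = 29.530 × 283.9°/360° ≈ 23.29 days.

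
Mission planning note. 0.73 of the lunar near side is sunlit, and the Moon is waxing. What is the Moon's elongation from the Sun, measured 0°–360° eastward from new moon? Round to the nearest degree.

cos θ = 1 − 2f = -0.460, giving a principal value of 117.4°.
The Moon is waxing (0°–180°), so θ = 117.4° directly.

117°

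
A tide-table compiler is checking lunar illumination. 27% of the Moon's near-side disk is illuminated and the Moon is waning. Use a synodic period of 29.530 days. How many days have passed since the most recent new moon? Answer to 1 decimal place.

24.4 days

From f = (1 − cos θ)/2: cos θ = 1 − 2×0.27 = 0.460; arccos → 62.6°.
A waning Moon lies in 180°–360°, so θ = 360° − 62.6° = 297.4°.
Age = 29.530 × 297.4°/360° ≈ 24.39 days.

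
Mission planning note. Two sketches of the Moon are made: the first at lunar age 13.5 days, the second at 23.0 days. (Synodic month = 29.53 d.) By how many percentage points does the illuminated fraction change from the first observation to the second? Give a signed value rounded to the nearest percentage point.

-57 pp

θ₁ = 360° × 13.5/29.53 = 164.6°, f₁ = (1 − cos θ₁)/2 = 0.982.
θ₂ = 360° × 23.0/29.53 = 280.4°, f₂ = (1 − cos θ₂)/2 = 0.410.
Change = f₂ − f₁ = -0.572 → -57 percentage points.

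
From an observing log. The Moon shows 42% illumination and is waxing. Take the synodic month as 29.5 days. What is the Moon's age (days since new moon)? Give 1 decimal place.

6.6 days

From f = (1 − cos θ)/2: cos θ = 1 − 2×0.42 = 0.160; arccos → 80.8°.
Before full moon the principal value applies: θ = 80.8°.
At 360°/29.5 d per day, 80.8° corresponds to 6.62 days.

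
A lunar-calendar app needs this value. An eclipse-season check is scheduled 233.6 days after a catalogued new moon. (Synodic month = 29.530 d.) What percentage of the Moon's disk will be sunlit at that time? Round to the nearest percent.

8%

Reduce mod P: 233.6 − 7×29.530 = 26.89 d into the current lunation.
The Moon has covered 26.89/29.530 of its cycle, so θ ≈ 360° × 26.89/29.530 = 327.8°.
cos 327.8° = 0.846, so f = (1 − 0.846)/2 = 0.077, so 8%.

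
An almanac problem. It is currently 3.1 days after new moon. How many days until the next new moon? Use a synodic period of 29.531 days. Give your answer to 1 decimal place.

One full lunation from the last new moon is 29.531 d; remaining = 29.531 − 3.1 = 26.431 d.

26.4 days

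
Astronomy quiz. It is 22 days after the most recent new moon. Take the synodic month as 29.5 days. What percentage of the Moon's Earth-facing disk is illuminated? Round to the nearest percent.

51%

Elongation θ = 360° × 22/29.5 ≈ 268.5°.
Illuminated fraction = (1 − cos 268.5°)/2 = (1 − (-0.027))/2 ≈ 0.513, so 51%.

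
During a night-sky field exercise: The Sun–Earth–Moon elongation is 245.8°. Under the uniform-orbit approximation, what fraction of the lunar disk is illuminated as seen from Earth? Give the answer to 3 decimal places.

0.705

Half-versine of 245.8°: (1 − (-0.410))/2 = 0.705.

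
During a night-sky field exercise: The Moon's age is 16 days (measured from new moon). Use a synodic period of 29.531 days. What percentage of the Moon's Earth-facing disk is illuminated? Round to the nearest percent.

The Moon has covered 16/29.531 of its cycle, so θ ≈ 360° × 16/29.531 = 195.0°.
cos 195.0° = (-0.966), so f = (1 − (-0.966))/2 = 0.983, so 98%.

98%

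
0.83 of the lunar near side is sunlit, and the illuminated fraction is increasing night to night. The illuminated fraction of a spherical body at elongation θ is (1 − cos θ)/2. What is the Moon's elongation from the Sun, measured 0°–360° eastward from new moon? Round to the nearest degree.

131°

Invert f = (1 − cos θ)/2 to get cos θ = 1 − 2(0.83) = -0.660, hence θ₀ = arccos -0.660 = 131.3°.
Waxing ⇒ before full, so θ = 131.3°.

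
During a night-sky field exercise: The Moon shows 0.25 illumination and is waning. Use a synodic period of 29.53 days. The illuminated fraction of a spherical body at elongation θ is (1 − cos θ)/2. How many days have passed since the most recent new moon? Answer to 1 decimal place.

From f = (1 − cos θ)/2: cos θ = 1 − 2×0.25 = 0.500; arccos → 60.0°.
Since the Moon is past full (waning), take the reflex angle: θ = 360° − 60.0° = 300.0°.
Age = 29.53 × 300.0°/360° ≈ 24.61 days.

24.6 days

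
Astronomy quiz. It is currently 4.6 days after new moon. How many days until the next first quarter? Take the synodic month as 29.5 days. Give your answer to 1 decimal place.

First quarter occurs at elongation 90°, i.e. at age 29.5 × 90/360 = 7.375 d.
So 2.775 days remain (7.375 − 4.6).

2.8 days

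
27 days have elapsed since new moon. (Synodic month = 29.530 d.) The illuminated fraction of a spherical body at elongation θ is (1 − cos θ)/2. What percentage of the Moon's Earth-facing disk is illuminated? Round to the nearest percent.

7%

Phase angle: θ = 360°·(27 d)/(29.530 d) = 329.2°.
Illuminated fraction = (1 − cos 329.2°)/2 = (1 − 0.859)/2 ≈ 0.071, so 7%.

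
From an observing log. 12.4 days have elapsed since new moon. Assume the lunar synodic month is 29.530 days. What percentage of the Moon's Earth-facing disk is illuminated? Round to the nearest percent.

Elongation θ = 360° × 12.4/29.530 ≈ 151.2°.
Illuminated fraction = (1 − cos 151.2°)/2 = (1 − (-0.876))/2 ≈ 0.938, so 94%.

94%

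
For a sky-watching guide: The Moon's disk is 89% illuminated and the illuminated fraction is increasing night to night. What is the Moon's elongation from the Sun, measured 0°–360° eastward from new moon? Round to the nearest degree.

141°

Invert f = (1 − cos θ)/2 to get cos θ = 1 − 2(0.89) = -0.780, hence θ₀ = arccos -0.780 = 141.3°.
The Moon is waxing (0°–180°), so θ = 141.3° directly.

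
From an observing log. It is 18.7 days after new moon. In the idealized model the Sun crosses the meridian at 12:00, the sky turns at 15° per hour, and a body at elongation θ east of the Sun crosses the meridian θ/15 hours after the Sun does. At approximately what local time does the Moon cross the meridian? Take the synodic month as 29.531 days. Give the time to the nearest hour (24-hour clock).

Elongation θ = 360° × 18.7/29.531 ≈ 228.0°.
Delay after the Sun = 228.0° / (15°/h) ≈ 15.20 h.
12:00 + 15.20 h ≈ 03:12 → 03:00 to the nearest hour.

03:00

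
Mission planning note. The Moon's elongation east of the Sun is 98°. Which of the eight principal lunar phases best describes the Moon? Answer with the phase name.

The first quarter sector spans roughly 68°–112°; 98° falls inside it.

first quarter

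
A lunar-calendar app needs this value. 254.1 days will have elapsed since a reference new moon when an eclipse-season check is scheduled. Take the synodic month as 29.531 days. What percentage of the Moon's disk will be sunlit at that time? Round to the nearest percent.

90%

254.1 d spans 8 complete synodic months (8 × 29.531 = 236.25 d) plus 17.85 d.
Phase angle: θ = 360°·(17.85 d)/(29.531 d) = 217.6°.
With cos θ = (-0.792), the lit fraction is (1 − (-0.792))/2 ≈ 0.896, so 90%.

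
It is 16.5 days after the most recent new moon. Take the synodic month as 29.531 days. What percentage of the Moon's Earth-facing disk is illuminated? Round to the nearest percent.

97%

Phase angle: θ = 360°·(16.5 d)/(29.531 d) = 201.1°.
Illuminated fraction = (1 − cos 201.1°)/2 = (1 − (-0.933))/2 ≈ 0.966, so 97%.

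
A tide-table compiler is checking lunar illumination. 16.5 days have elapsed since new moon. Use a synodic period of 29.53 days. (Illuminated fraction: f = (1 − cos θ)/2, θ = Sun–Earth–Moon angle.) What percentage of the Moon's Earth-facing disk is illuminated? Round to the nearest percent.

Phase angle: θ = 360°·(16.5 d)/(29.53 d) = 201.2°.
With cos θ = (-0.933), the lit fraction is (1 − (-0.933))/2 ≈ 0.966, so 97%.

97%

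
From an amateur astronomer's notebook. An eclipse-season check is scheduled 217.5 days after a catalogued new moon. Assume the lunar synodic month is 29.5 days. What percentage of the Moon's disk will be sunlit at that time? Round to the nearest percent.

85%

Reduce mod P: 217.5 − 7×29.5 = 11.00 d into the current lunation.
Phase angle: θ = 360°·(11.00 d)/(29.5 d) = 134.2°.
Illuminated fraction = (1 − cos 134.2°)/2 = (1 − (-0.698))/2 ≈ 0.849, so 85%.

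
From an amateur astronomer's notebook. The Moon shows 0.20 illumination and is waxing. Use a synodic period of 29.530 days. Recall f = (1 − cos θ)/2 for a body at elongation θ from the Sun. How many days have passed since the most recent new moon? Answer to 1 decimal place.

4.4 days

Invert f = (1 − cos θ)/2 to get cos θ = 1 − 2(0.20) = 0.600, hence θ₀ = arccos 0.600 = 53.1°.
Before full moon the principal value applies: θ = 53.1°.
Age = 29.530 × 53.1°/360° ≈ 4.36 days.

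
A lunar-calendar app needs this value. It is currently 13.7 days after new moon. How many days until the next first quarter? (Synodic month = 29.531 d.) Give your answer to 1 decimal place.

First quarter is 0.25 of the way through the cycle: age 0.25 × 29.531 = 7.383 d.
This lunation's first quarter (7.383 d) has passed, so add one period: 36.914 − 13.7 = 23.214 days.

23.2 days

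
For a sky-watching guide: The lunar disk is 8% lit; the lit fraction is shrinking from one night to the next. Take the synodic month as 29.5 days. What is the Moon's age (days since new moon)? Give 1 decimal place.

From f = (1 − cos θ)/2: cos θ = 1 − 2×0.08 = 0.840; arccos → 32.9°.
Waning ⇒ past full, so θ = 360° − 32.9° = 327.1°.
Age = 29.5 × 327.1°/360° ≈ 26.81 days.

26.8 days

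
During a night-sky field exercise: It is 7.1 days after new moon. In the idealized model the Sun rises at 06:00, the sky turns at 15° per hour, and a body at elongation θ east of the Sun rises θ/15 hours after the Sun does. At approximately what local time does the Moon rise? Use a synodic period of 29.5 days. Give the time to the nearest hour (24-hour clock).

Phase angle: θ = 360°·(7.1 d)/(29.5 d) = 86.6°.
At 15° of sky rotation per hour, 86.6° corresponds to a 5.78 h lag.
06:00 + 5.78 h ≈ 11:47 → 12:00 to the nearest hour.

12:00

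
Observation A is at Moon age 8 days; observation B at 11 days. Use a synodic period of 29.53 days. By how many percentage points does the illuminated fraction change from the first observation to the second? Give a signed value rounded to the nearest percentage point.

+28 percentage points

θ₁ = 360° × 8/29.53 = 97.5°, f₁ = (1 − cos θ₁)/2 = 0.566.
θ₂ = 360° × 11/29.53 = 134.1°, f₂ = (1 − cos θ₂)/2 = 0.848.
Change = f₂ − f₁ = +0.282 → +28 percentage points.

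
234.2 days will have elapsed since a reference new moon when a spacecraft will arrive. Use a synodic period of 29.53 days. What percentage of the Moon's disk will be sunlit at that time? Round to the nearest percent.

5%

234.2/29.53 = 7.931 lunations, so 7 complete cycles and 27.49 d into the next.
The Moon has covered 27.49/29.53 of its cycle, so θ ≈ 360° × 27.49/29.53 = 335.1°.
With cos θ = 0.907, the lit fraction is (1 − 0.907)/2 ≈ 0.046, so 5%.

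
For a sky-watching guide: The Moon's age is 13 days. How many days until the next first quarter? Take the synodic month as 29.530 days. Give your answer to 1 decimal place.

First quarter is 0.25 of the way through the cycle: age 0.25 × 29.530 = 7.383 d.
This lunation's first quarter (7.383 d) has passed, so add one period: 36.913 − 13 = 23.913 days.

23.9 days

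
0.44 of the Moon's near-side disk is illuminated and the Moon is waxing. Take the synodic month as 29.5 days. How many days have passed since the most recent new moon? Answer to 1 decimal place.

6.8 days

From f = (1 − cos θ)/2: cos θ = 1 − 2×0.44 = 0.120; arccos → 83.1°.
The Moon is waxing (0°–180°), so θ = 83.1° directly.
At 360°/29.5 d per day, 83.1° corresponds to 6.81 days.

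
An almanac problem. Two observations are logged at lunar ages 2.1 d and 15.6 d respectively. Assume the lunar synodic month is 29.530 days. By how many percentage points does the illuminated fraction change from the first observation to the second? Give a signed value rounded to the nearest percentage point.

First observation: θ = 360°·2.1/29.530 = 25.6°, so f = 0.049.
Second observation: θ = 190.2°, f = 0.992.
Δf = 0.992 − 0.049 = +0.943, i.e. +94 pp.

+94 pp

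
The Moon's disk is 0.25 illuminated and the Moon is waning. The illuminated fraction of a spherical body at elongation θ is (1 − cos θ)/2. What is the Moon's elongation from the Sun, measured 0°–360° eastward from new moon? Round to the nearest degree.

Invert f = (1 − cos θ)/2 to get cos θ = 1 − 2(0.25) = 0.500, hence θ₀ = arccos 0.500 = 60.0°.
Waning ⇒ past full, so θ = 360° − 60.0° = 300.0°.

300°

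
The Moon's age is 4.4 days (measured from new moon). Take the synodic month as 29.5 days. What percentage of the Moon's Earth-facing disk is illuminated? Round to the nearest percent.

Phase angle: θ = 360°·(4.4 d)/(29.5 d) = 53.7°.
cos 53.7° = 0.592, so f = (1 − 0.592)/2 = 0.204, so 20%.

20%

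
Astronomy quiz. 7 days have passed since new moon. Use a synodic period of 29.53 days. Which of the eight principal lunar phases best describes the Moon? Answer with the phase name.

first quarter

At 7/29.53 of the cycle, θ ≈ 85° — the first quarter range.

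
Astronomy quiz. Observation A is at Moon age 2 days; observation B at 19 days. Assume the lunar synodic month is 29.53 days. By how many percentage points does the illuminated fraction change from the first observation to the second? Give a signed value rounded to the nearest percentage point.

First observation: θ = 360°·2/29.53 = 24.4°, so f = 0.045.
Second observation: θ = 231.6°, f = 0.810.
Δf = 0.810 − 0.045 = +0.766, i.e. +77 pp.

+77 percentage points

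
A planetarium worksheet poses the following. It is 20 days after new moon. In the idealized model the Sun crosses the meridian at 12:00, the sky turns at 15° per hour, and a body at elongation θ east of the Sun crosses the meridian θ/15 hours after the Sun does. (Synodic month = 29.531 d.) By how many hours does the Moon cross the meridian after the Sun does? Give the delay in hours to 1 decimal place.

Phase angle: θ = 360°·(20 d)/(29.531 d) = 243.8°.
Delay after the Sun = 243.8° / (15°/h) ≈ 16.25 h.
So the Moon crosses the meridian 16.25 h after the Sun.

16.3 h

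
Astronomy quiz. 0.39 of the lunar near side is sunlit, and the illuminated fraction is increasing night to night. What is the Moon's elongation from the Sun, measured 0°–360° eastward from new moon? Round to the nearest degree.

77°

From f = (1 − cos θ)/2: cos θ = 1 − 2×0.39 = 0.220; arccos → 77.3°.
Waxing ⇒ before full, so θ = 77.3°.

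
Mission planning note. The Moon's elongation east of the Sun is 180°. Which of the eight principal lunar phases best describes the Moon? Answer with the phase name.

full moon

180° lies in the full moon sector of the 8-phase cycle.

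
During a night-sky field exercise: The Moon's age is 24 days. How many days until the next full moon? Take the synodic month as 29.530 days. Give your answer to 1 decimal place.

Full moon is 0.5 of the way through the cycle: age 0.5 × 29.530 = 14.765 d.
This lunation's full moon (14.765 d) has passed, so add one period: 44.295 − 24 = 20.295 days.

20.3 days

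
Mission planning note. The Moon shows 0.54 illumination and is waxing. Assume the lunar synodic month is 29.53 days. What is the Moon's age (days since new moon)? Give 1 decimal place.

Invert f = (1 − cos θ)/2 to get cos θ = 1 − 2(0.54) = -0.080, hence θ₀ = arccos -0.080 = 94.6°.
Waxing ⇒ before full, so θ = 94.6°.
Age = 29.53 × 94.6°/360° ≈ 7.76 days.

7.8 days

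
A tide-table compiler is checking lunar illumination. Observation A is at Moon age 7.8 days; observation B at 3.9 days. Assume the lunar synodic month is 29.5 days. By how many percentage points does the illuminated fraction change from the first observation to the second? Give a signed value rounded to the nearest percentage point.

θ₁ = 360° × 7.8/29.5 = 95.2°, f₁ = (1 − cos θ₁)/2 = 0.545.
θ₂ = 360° × 3.9/29.5 = 47.6°, f₂ = (1 − cos θ₂)/2 = 0.163.
Change = f₂ − f₁ = -0.382 → -38 percentage points.

-38 pp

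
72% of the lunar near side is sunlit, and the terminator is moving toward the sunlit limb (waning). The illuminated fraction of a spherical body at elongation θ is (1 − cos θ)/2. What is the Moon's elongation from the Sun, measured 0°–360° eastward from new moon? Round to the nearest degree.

244°

From f = (1 − cos θ)/2: cos θ = 1 − 2×0.72 = -0.440; arccos → 116.1°.
Since the Moon is past full (waning), take the reflex angle: θ = 360° − 116.1° = 243.9°.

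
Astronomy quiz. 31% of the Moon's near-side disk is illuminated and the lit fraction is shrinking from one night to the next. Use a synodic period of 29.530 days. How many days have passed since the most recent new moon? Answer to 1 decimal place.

cos θ = 1 − 2f = 0.380, giving a principal value of 67.7°.
A waning Moon lies in 180°–360°, so θ = 360° − 67.7° = 292.3°.
That fraction of the synodic month is 292.3/360 × 29.530 d ≈ 23.98 d.

24.0 days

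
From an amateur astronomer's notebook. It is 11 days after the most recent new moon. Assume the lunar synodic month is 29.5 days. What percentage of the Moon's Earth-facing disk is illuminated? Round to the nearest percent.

85%

Phase angle: θ = 360°·(11 d)/(29.5 d) = 134.2°.
cos 134.2° = (-0.698), so f = (1 − (-0.698))/2 = 0.849, so 85%.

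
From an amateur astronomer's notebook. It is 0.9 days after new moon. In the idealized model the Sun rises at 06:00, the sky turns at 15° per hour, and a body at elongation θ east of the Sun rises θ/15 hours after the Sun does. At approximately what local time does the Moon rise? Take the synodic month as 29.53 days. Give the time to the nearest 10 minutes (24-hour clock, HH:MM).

06:40

Elongation θ = 360° × 0.9/29.53 ≈ 11.0°.
Delay after the Sun = 11.0° / (15°/h) ≈ 0.73 h.
06:00 + 0.731 h ≈ 06:44 → 06:40 to the nearest ten minutes.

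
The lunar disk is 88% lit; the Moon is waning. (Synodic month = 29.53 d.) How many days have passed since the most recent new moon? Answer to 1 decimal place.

Invert f = (1 − cos θ)/2 to get cos θ = 1 − 2(0.88) = -0.760, hence θ₀ = arccos -0.760 = 139.5°.
Since the Moon is past full (waning), take the reflex angle: θ = 360° − 139.5° = 220.5°.
At 360°/29.53 d per day, 220.5° corresponds to 18.09 days.

18.1 days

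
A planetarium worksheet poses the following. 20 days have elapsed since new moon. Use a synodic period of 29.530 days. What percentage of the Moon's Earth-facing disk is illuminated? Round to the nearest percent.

72%

The Moon has covered 20/29.530 of its cycle, so θ ≈ 360° × 20/29.530 = 243.8°.
Illuminated fraction = (1 − cos 243.8°)/2 = (1 − (-0.441))/2 ≈ 0.721, so 72%.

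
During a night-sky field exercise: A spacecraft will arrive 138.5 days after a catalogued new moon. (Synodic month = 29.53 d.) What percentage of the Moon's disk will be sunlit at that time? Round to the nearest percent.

Reduce mod P: 138.5 − 4×29.53 = 20.38 d into the current lunation.
The Moon has covered 20.38/29.53 of its cycle, so θ ≈ 360° × 20.38/29.53 = 248.5°.
Illuminated fraction = (1 − cos 248.5°)/2 = (1 − (-0.367))/2 ≈ 0.684, so 68%.

68%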